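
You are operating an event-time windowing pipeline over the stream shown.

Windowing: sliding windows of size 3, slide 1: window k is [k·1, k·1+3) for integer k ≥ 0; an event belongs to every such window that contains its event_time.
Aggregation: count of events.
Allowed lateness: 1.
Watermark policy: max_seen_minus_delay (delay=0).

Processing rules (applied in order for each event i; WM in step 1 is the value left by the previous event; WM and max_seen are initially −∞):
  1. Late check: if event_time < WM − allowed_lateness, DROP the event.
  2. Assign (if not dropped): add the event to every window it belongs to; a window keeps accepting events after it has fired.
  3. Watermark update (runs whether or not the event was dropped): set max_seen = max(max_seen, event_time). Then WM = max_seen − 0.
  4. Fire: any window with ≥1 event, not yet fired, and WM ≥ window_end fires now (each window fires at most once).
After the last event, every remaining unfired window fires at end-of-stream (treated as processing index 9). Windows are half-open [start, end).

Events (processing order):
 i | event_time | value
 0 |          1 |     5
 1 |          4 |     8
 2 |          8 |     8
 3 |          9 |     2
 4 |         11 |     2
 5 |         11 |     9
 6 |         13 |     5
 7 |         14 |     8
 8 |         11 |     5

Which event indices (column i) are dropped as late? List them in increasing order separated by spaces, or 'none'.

i=0 t=1 v=5: → [1,4),[0,3); WM=1
i=1 t=4 v=8: → [4,7),[3,6),[2,5); WM=4; [0,3) fires=1 [1,4) fires=1
i=2 t=8 v=8: → [8,11),[7,10),[6,9); WM=8; [2,5) fires=1 [3,6) fires=1 [4,7) fires=1
i=3 t=9 v=2: → [9,12),[8,11),[7,10); WM=9; [6,9) fires=1
i=4 t=11 v=2: → [11,14),[10,13),[9,12); WM=11; [7,10) fires=2 [8,11) fires=2
i=5 t=11 v=9: → [11,14),[10,13),[9,12); WM=11
i=6 t=13 v=5: → [13,16),[12,15),[11,14); WM=13; [9,12) fires=3 [10,13) fires=2
i=7 t=14 v=8: → [14,17),[13,16),[12,15); WM=14; [11,14) fires=3
i=8 t=11 v=5: DROP (t<14-1); WM=14

8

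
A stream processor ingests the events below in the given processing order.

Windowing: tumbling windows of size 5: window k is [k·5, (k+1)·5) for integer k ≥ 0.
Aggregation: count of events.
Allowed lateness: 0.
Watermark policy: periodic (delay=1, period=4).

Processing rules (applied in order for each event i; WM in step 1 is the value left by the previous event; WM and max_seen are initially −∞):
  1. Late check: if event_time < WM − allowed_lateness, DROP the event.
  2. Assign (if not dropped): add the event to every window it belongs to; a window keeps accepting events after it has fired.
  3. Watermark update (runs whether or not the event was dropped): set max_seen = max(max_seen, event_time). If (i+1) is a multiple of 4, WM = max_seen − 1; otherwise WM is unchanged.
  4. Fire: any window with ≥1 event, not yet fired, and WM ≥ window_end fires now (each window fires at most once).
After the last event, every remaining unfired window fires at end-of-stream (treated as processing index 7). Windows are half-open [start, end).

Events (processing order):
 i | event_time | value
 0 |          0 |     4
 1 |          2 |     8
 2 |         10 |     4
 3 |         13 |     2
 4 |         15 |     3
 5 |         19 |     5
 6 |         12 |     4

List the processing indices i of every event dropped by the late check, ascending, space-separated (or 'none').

i=0 t=0 v=4: → [0,5); WM=−∞
i=1 t=2 v=8: → [0,5); WM=−∞
i=2 t=10 v=4: → [10,15); WM=−∞
i=3 t=13 v=2: → [10,15); WM=12; [0,5) fires=2
i=4 t=15 v=3: → [15,20); WM=12
i=5 t=19 v=5: → [15,20); WM=12
i=6 t=12 v=4: → [10,15); WM=12

none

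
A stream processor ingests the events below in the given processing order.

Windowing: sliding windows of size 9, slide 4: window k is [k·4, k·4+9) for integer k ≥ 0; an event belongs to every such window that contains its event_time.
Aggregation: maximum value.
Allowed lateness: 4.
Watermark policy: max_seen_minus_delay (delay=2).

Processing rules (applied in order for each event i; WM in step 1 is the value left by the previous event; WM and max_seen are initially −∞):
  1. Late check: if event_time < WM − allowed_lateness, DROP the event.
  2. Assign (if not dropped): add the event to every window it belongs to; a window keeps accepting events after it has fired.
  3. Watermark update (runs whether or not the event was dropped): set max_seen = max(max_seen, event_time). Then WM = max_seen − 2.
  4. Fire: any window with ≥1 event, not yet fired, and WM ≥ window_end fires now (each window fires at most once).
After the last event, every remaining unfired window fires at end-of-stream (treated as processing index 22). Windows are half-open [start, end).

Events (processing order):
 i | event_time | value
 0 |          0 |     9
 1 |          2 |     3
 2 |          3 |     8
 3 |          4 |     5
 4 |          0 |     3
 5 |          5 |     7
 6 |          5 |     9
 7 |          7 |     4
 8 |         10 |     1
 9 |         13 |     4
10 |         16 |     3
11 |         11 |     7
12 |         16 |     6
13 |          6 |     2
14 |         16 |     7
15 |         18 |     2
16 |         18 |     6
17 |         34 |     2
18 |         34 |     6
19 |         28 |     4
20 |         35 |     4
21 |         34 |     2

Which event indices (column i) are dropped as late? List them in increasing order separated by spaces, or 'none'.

13

i=0 t=0 v=9: → [0,9); WM=-2
i=1 t=2 v=3: → [0,9); WM=0
i=2 t=3 v=8: → [0,9); WM=1
i=3 t=4 v=5: → [4,13),[0,9); WM=2
i=4 t=0 v=3: → [0,9); WM=2
i=5 t=5 v=7: → [4,13),[0,9); WM=3
i=6 t=5 v=9: → [4,13),[0,9); WM=3
i=7 t=7 v=4: → [4,13),[0,9); WM=5
i=8 t=10 v=1: → [8,17),[4,13); WM=8
i=9 t=13 v=4: → [12,21),[8,17); WM=11; [0,9) fires=9
i=10 t=16 v=3: → [16,25),[12,21),[8,17); WM=14; [4,13) fires=9
i=11 t=11 v=7: → [8,17),[4,13); WM=14
i=12 t=16 v=6: → [16,25),[12,21),[8,17); WM=14
i=13 t=6 v=2: DROP (t<14-4); WM=14
i=14 t=16 v=7: → [16,25),[12,21),[8,17); WM=14
i=15 t=18 v=2: → [16,25),[12,21); WM=16
i=16 t=18 v=6: → [16,25),[12,21); WM=16
i=17 t=34 v=2: → [32,41),[28,37); WM=32; [8,17) fires=7 [12,21) fires=7 [16,25) fires=7
i=18 t=34 v=6: → [32,41),[28,37); WM=32
i=19 t=28 v=4: → [28,37),[24,33),[20,29); WM=32; [20,29) fires=4
i=20 t=35 v=4: → [32,41),[28,37); WM=33; [24,33) fires=4
i=21 t=34 v=2: → [32,41),[28,37); WM=33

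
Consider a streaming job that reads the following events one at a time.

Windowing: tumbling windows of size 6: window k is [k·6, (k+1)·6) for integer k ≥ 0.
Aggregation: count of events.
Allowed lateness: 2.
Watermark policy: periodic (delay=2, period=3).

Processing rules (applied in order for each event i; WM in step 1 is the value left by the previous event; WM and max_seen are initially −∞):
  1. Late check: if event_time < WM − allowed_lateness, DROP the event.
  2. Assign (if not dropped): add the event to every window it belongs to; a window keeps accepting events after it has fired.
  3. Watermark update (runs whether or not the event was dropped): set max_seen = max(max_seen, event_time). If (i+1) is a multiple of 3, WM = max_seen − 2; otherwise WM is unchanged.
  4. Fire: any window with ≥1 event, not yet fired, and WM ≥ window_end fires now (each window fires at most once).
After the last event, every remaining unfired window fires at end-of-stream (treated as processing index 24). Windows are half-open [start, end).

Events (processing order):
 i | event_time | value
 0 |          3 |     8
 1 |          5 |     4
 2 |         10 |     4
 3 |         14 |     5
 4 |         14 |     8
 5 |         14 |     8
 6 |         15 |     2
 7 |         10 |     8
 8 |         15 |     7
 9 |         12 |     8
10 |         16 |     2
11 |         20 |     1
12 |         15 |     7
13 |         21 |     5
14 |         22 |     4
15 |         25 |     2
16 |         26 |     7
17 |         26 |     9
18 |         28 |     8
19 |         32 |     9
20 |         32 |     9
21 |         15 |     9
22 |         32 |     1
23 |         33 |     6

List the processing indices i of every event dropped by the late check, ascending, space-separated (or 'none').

i=0 t=3 v=8: → [0,6); WM=−∞
i=1 t=5 v=4: → [0,6); WM=−∞
i=2 t=10 v=4: → [6,12); WM=8; [0,6) fires=2
i=3 t=14 v=5: → [12,18); WM=8
i=4 t=14 v=8: → [12,18); WM=8
i=5 t=14 v=8: → [12,18); WM=12; [6,12) fires=1
i=6 t=15 v=2: → [12,18); WM=12
i=7 t=10 v=8: → [6,12); WM=12
i=8 t=15 v=7: → [12,18); WM=13
i=9 t=12 v=8: → [12,18); WM=13
i=10 t=16 v=2: → [12,18); WM=13
i=11 t=20 v=1: → [18,24); WM=18; [12,18) fires=7
i=12 t=15 v=7: DROP (t<18-2); WM=18
i=13 t=21 v=5: → [18,24); WM=18
i=14 t=22 v=4: → [18,24); WM=20
i=15 t=25 v=2: → [24,30); WM=20
i=16 t=26 v=7: → [24,30); WM=20
i=17 t=26 v=9: → [24,30); WM=24; [18,24) fires=3
i=18 t=28 v=8: → [24,30); WM=24
i=19 t=32 v=9: → [30,36); WM=24
i=20 t=32 v=9: → [30,36); WM=30; [24,30) fires=4
i=21 t=15 v=9: DROP (t<30-2); WM=30
i=22 t=32 v=1: → [30,36); WM=30
i=23 t=33 v=6: → [30,36); WM=31

12 21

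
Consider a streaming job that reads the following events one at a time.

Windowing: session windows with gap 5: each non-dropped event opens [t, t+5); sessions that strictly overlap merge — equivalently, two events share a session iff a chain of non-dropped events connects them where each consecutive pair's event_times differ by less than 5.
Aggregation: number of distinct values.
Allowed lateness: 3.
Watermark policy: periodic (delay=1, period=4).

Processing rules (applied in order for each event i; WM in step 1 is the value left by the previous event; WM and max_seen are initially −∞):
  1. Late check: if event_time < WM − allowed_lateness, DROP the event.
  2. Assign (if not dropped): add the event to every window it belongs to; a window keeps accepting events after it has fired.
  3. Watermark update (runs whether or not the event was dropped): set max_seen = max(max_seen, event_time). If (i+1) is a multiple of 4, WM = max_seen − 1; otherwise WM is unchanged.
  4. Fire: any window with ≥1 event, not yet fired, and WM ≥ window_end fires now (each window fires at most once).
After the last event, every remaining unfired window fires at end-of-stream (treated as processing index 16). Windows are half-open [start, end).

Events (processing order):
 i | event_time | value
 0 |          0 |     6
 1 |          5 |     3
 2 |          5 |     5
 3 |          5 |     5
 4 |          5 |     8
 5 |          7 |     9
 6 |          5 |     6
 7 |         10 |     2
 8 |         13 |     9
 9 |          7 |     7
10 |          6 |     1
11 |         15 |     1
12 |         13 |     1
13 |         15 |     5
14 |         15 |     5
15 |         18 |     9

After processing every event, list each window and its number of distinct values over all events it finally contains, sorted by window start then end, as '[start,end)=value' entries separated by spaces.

[0,5)=1 [5,23)=8

i=0 t=0 v=6: → [0,5); WM=−∞
i=1 t=5 v=3: → [5,10); WM=−∞
i=2 t=5 v=5: → [5,10); WM=−∞
i=3 t=5 v=5: → [5,10); WM=4
i=4 t=5 v=8: → [5,10); WM=4
i=5 t=7 v=9: → [5,12); WM=4
i=6 t=5 v=6: → [5,12); WM=4
i=7 t=10 v=2: → [5,15); WM=9
i=8 t=13 v=9: → [5,18); WM=9
i=9 t=7 v=7: → [5,18); WM=9
i=10 t=6 v=1: → [5,18); WM=9
i=11 t=15 v=1: → [5,20); WM=14
i=12 t=13 v=1: → [5,20); WM=14
i=13 t=15 v=5: → [5,20); WM=14
i=14 t=15 v=5: → [5,20); WM=14
i=15 t=18 v=9: → [5,23); WM=17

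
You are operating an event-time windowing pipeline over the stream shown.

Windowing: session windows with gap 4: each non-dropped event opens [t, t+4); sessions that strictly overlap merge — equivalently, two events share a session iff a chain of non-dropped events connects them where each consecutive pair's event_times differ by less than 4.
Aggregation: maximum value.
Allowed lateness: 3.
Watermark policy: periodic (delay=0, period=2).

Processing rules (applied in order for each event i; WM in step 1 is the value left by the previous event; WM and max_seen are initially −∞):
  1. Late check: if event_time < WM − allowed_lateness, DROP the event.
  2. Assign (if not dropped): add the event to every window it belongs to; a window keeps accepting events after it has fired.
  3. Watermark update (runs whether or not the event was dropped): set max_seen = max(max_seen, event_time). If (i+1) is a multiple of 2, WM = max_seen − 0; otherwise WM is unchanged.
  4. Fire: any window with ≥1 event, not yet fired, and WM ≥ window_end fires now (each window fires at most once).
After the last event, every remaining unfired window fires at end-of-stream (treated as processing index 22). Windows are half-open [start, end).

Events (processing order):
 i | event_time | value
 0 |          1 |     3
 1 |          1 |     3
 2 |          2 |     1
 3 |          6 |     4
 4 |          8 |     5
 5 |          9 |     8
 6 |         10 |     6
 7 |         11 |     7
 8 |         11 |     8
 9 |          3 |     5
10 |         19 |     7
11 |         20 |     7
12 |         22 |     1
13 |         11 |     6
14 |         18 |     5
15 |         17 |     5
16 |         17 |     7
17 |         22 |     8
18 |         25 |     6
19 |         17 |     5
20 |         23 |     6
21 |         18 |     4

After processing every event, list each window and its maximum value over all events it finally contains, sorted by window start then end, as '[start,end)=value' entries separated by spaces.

i=0 t=1 v=3: → [1,5); WM=−∞
i=1 t=1 v=3: → [1,5); WM=1
i=2 t=2 v=1: → [1,6); WM=1
i=3 t=6 v=4: → [6,10); WM=6
i=4 t=8 v=5: → [6,12); WM=6
i=5 t=9 v=8: → [6,13); WM=9
i=6 t=10 v=6: → [6,14); WM=9
i=7 t=11 v=7: → [6,15); WM=11
i=8 t=11 v=8: → [6,15); WM=11
i=9 t=3 v=5: DROP (t<11-3); WM=11
i=10 t=19 v=7: → [19,23); WM=11
i=11 t=20 v=7: → [19,24); WM=20
i=12 t=22 v=1: → [19,26); WM=20
i=13 t=11 v=6: DROP (t<20-3); WM=22
i=14 t=18 v=5: DROP (t<22-3); WM=22
i=15 t=17 v=5: DROP (t<22-3); WM=22
i=16 t=17 v=7: DROP (t<22-3); WM=22
i=17 t=22 v=8: → [19,26); WM=22
i=18 t=25 v=6: → [19,29); WM=22
i=19 t=17 v=5: DROP (t<22-3); WM=25
i=20 t=23 v=6: → [19,29); WM=25
i=21 t=18 v=4: DROP (t<25-3); WM=25

[1,6)=3 [6,15)=8 [19,29)=8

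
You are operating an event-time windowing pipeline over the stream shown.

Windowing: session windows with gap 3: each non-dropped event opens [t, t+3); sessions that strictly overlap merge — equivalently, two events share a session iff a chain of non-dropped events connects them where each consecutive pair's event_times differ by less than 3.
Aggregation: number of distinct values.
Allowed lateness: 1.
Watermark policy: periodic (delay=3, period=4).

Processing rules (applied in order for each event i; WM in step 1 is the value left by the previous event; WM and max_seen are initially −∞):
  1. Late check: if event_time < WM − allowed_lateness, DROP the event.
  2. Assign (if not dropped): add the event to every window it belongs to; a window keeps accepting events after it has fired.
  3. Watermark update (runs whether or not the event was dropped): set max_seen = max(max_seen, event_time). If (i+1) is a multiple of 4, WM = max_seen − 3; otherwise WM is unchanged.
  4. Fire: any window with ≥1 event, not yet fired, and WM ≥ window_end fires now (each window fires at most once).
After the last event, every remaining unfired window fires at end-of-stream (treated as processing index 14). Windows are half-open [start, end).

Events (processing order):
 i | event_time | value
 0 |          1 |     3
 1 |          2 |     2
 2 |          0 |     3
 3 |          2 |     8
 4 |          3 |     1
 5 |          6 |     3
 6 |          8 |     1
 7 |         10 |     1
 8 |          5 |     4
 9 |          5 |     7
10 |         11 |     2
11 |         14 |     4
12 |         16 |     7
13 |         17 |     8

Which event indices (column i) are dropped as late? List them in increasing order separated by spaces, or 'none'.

8 9

i=0 t=1 v=3: → [1,4); WM=−∞
i=1 t=2 v=2: → [1,5); WM=−∞
i=2 t=0 v=3: → [0,5); WM=−∞
i=3 t=2 v=8: → [0,5); WM=-1
i=4 t=3 v=1: → [0,6); WM=-1
i=5 t=6 v=3: → [6,9); WM=-1
i=6 t=8 v=1: → [6,11); WM=-1
i=7 t=10 v=1: → [6,13); WM=7
i=8 t=5 v=4: DROP (t<7-1); WM=7
i=9 t=5 v=7: DROP (t<7-1); WM=7
i=10 t=11 v=2: → [6,14); WM=7
i=11 t=14 v=4: → [14,17); WM=11
i=12 t=16 v=7: → [14,19); WM=11
i=13 t=17 v=8: → [14,20); WM=11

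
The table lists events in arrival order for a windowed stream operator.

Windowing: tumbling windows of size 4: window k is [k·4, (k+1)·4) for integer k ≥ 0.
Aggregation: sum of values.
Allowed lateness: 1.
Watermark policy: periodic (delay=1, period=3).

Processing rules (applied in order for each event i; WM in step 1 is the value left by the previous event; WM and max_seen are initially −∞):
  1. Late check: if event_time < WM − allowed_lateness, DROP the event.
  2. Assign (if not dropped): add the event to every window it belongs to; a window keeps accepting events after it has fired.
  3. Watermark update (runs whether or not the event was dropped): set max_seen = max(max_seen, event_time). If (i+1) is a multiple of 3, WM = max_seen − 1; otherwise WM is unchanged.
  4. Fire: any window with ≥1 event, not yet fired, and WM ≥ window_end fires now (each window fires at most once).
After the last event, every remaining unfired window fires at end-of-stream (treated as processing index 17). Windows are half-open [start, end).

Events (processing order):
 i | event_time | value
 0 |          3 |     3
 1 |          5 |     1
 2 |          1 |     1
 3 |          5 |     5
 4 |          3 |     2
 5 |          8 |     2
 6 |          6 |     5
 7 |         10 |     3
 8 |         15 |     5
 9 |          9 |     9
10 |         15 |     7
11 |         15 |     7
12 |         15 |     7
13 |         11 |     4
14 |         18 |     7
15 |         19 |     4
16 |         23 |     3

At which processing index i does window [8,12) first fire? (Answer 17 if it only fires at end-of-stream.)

i=0 t=3 v=3: → [0,4); WM=−∞
i=1 t=5 v=1: → [4,8); WM=−∞
i=2 t=1 v=1: → [0,4); WM=4; [0,4) fires=4
i=3 t=5 v=5: → [4,8); WM=4
i=4 t=3 v=2: → [0,4); WM=4
i=5 t=8 v=2: → [8,12); WM=7
i=6 t=6 v=5: → [4,8); WM=7
i=7 t=10 v=3: → [8,12); WM=7
i=8 t=15 v=5: → [12,16); WM=14; [4,8) fires=11 [8,12) fires=5
i=9 t=9 v=9: DROP (t<14-1); WM=14
i=10 t=15 v=7: → [12,16); WM=14
i=11 t=15 v=7: → [12,16); WM=14
i=12 t=15 v=7: → [12,16); WM=14
i=13 t=11 v=4: DROP (t<14-1); WM=14
i=14 t=18 v=7: → [16,20); WM=17; [12,16) fires=26
i=15 t=19 v=4: → [16,20); WM=17
i=16 t=23 v=3: → [20,24); WM=17

8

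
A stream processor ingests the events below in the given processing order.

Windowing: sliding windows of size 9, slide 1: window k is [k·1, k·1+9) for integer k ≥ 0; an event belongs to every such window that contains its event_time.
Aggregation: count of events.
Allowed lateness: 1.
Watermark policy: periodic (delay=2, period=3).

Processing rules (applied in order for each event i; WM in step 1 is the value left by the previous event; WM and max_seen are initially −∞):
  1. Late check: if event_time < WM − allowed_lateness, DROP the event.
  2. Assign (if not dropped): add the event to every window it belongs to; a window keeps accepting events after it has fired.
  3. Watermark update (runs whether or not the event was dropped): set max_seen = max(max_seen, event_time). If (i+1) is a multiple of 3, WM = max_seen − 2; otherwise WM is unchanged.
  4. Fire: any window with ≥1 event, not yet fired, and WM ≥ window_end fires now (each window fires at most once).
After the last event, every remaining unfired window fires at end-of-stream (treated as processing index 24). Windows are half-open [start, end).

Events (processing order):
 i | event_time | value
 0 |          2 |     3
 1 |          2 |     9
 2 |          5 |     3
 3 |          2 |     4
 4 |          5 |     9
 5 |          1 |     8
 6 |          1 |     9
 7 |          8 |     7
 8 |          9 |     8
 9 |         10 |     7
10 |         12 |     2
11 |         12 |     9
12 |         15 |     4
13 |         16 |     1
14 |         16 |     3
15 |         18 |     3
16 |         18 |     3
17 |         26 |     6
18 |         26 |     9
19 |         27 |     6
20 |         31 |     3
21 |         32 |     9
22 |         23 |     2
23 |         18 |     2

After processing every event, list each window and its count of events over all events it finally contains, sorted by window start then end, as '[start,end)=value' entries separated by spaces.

i=0 t=2 v=3: → [2,11),[1,10),[0,9); WM=−∞
i=1 t=2 v=9: → [2,11),[1,10),[0,9); WM=−∞
i=2 t=5 v=3: → [5,14),[4,13),[3,12),[2,11),[1,10),[0,9); WM=3
i=3 t=2 v=4: → [2,11),[1,10),[0,9); WM=3
i=4 t=5 v=9: → [5,14),[4,13),[3,12),[2,11),[1,10),[0,9); WM=3
i=5 t=1 v=8: DROP (t<3-1); WM=3
i=6 t=1 v=9: DROP (t<3-1); WM=3
i=7 t=8 v=7: → [8,17),[7,16),[6,15),[5,14),[4,13),[3,12),[2,11),[1,10),[0,9); WM=3
i=8 t=9 v=8: → [9,18),[8,17),[7,16),[6,15),[5,14),[4,13),[3,12),[2,11),[1,10); WM=7
i=9 t=10 v=7: → [10,19),[9,18),[8,17),[7,16),[6,15),[5,14),[4,13),[3,12),[2,11); WM=7
i=10 t=12 v=2: → [12,21),[11,20),[10,19),[9,18),[8,17),[7,16),[6,15),[5,14),[4,13); WM=7
i=11 t=12 v=9: → [12,21),[11,20),[10,19),[9,18),[8,17),[7,16),[6,15),[5,14),[4,13); WM=10; [0,9) fires=6 [1,10) fires=7
i=12 t=15 v=4: → [15,24),[14,23),[13,22),[12,21),[11,20),[10,19),[9,18),[8,17),[7,16); WM=10
i=13 t=16 v=1: → [16,25),[15,24),[14,23),[13,22),[12,21),[11,20),[10,19),[9,18),[8,17); WM=10
i=14 t=16 v=3: → [16,25),[15,24),[14,23),[13,22),[12,21),[11,20),[10,19),[9,18),[8,17); WM=14; [2,11) fires=8 [3,12) fires=5 [4,13) fires=7 [5,14) fires=7
i=15 t=18 v=3: → [18,27),[17,26),[16,25),[15,24),[14,23),[13,22),[12,21),[11,20),[10,19); WM=14
i=16 t=18 v=3: → [18,27),[17,26),[16,25),[15,24),[14,23),[13,22),[12,21),[11,20),[10,19); WM=14
i=17 t=26 v=6: → [26,35),[25,34),[24,33),[23,32),[22,31),[21,30),[20,29),[19,28),[18,27); WM=24; [6,15) fires=5 [7,16) fires=6 [8,17) fires=8 [9,18) fires=7 [10,19) fires=8 [11,20) fires=7 [12,21) fires=7 [13,22) fires=5 [14,23) fires=5 [15,24) fires=5
i=18 t=26 v=9: → [26,35),[25,34),[24,33),[23,32),[22,31),[21,30),[20,29),[19,28),[18,27); WM=24
i=19 t=27 v=6: → [27,36),[26,35),[25,34),[24,33),[23,32),[22,31),[21,30),[20,29),[19,28); WM=24
i=20 t=31 v=3: → [31,40),[30,39),[29,38),[28,37),[27,36),[26,35),[25,34),[24,33),[23,32); WM=29; [16,25) fires=4 [17,26) fires=2 [18,27) fires=4 [19,28) fires=3 [20,29) fires=3
i=21 t=32 v=9: → [32,41),[31,40),[30,39),[29,38),[28,37),[27,36),[26,35),[25,34),[24,33); WM=29
i=22 t=23 v=2: DROP (t<29-1); WM=29
i=23 t=18 v=2: DROP (t<29-1); WM=30; [21,30) fires=3

[0,9)=6 [1,10)=7 [2,11)=8 [3,12)=5 [4,13)=7 [5,14)=7 [6,15)=5 [7,16)=6 [8,17)=8 [9,18)=7 [10,19)=8 [11,20)=7 [12,21)=7 [13,22)=5 [14,23)=5 [15,24)=5 [16,25)=4 [17,26)=2 [18,27)=4 [19,28)=3 [20,29)=3 [21,30)=3 [22,31)=3 [23,32)=4 [24,33)=5 [25,34)=5 [26,35)=5 [27,36)=3 [28,37)=2 [29,38)=2 [30,39)=2 [31,40)=2 [32,41)=1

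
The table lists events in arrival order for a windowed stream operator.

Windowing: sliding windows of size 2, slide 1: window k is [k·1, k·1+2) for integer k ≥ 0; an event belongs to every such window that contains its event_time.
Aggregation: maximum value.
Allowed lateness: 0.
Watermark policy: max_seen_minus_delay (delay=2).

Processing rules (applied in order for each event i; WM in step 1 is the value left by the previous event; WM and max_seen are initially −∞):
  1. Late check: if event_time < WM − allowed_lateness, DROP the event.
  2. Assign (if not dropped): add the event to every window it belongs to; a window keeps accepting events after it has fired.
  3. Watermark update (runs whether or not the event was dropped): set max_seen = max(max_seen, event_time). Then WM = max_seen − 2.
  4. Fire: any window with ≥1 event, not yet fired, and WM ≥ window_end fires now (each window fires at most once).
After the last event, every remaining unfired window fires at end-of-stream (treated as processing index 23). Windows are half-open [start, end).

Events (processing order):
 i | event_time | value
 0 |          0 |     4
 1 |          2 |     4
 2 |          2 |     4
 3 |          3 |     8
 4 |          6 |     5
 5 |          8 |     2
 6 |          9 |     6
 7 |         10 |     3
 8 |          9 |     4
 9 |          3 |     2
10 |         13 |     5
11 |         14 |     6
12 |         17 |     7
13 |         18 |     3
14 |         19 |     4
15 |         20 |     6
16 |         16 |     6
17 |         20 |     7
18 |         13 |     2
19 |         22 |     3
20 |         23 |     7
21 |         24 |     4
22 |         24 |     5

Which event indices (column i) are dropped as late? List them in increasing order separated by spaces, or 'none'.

i=0 t=0 v=4: → [0,2); WM=-2
i=1 t=2 v=4: → [2,4),[1,3); WM=0
i=2 t=2 v=4: → [2,4),[1,3); WM=0
i=3 t=3 v=8: → [3,5),[2,4); WM=1
i=4 t=6 v=5: → [6,8),[5,7); WM=4; [0,2) fires=4 [1,3) fires=4 [2,4) fires=8
i=5 t=8 v=2: → [8,10),[7,9); WM=6; [3,5) fires=8
i=6 t=9 v=6: → [9,11),[8,10); WM=7; [5,7) fires=5
i=7 t=10 v=3: → [10,12),[9,11); WM=8; [6,8) fires=5
i=8 t=9 v=4: → [9,11),[8,10); WM=8
i=9 t=3 v=2: DROP (t<8-0); WM=8
i=10 t=13 v=5: → [13,15),[12,14); WM=11; [7,9) fires=2 [8,10) fires=6 [9,11) fires=6
i=11 t=14 v=6: → [14,16),[13,15); WM=12; [10,12) fires=3
i=12 t=17 v=7: → [17,19),[16,18); WM=15; [12,14) fires=5 [13,15) fires=6
i=13 t=18 v=3: → [18,20),[17,19); WM=16; [14,16) fires=6
i=14 t=19 v=4: → [19,21),[18,20); WM=17
i=15 t=20 v=6: → [20,22),[19,21); WM=18; [16,18) fires=7
i=16 t=16 v=6: DROP (t<18-0); WM=18
i=17 t=20 v=7: → [20,22),[19,21); WM=18
i=18 t=13 v=2: DROP (t<18-0); WM=18
i=19 t=22 v=3: → [22,24),[21,23); WM=20; [17,19) fires=7 [18,20) fires=4
i=20 t=23 v=7: → [23,25),[22,24); WM=21; [19,21) fires=7
i=21 t=24 v=4: → [24,26),[23,25); WM=22; [20,22) fires=7
i=22 t=24 v=5: → [24,26),[23,25); WM=22

9 16 18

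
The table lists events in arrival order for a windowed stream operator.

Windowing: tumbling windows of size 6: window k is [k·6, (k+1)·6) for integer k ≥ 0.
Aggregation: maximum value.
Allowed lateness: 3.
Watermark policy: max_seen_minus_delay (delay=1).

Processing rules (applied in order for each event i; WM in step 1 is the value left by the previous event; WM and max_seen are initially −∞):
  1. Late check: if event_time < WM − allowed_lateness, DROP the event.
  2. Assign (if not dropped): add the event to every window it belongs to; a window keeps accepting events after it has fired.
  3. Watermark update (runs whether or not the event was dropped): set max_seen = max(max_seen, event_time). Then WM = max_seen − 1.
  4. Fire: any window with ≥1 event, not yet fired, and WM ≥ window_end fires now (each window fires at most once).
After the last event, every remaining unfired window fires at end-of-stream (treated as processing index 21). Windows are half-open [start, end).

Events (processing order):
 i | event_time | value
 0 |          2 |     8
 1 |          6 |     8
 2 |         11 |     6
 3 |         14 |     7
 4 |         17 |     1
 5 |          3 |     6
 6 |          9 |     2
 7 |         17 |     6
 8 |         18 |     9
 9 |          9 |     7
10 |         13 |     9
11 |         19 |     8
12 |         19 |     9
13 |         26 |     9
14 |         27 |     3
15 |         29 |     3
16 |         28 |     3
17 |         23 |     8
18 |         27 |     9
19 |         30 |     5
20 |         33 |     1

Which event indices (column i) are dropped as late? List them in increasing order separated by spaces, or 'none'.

i=0 t=2 v=8: → [0,6); WM=1
i=1 t=6 v=8: → [6,12); WM=5
i=2 t=11 v=6: → [6,12); WM=10; [0,6) fires=8
i=3 t=14 v=7: → [12,18); WM=13; [6,12) fires=8
i=4 t=17 v=1: → [12,18); WM=16
i=5 t=3 v=6: DROP (t<16-3); WM=16
i=6 t=9 v=2: DROP (t<16-3); WM=16
i=7 t=17 v=6: → [12,18); WM=16
i=8 t=18 v=9: → [18,24); WM=17
i=9 t=9 v=7: DROP (t<17-3); WM=17
i=10 t=13 v=9: DROP (t<17-3); WM=17
i=11 t=19 v=8: → [18,24); WM=18; [12,18) fires=7
i=12 t=19 v=9: → [18,24); WM=18
i=13 t=26 v=9: → [24,30); WM=25; [18,24) fires=9
i=14 t=27 v=3: → [24,30); WM=26
i=15 t=29 v=3: → [24,30); WM=28
i=16 t=28 v=3: → [24,30); WM=28
i=17 t=23 v=8: DROP (t<28-3); WM=28
i=18 t=27 v=9: → [24,30); WM=28
i=19 t=30 v=5: → [30,36); WM=29
i=20 t=33 v=1: → [30,36); WM=32; [24,30) fires=9

5 6 9 10 17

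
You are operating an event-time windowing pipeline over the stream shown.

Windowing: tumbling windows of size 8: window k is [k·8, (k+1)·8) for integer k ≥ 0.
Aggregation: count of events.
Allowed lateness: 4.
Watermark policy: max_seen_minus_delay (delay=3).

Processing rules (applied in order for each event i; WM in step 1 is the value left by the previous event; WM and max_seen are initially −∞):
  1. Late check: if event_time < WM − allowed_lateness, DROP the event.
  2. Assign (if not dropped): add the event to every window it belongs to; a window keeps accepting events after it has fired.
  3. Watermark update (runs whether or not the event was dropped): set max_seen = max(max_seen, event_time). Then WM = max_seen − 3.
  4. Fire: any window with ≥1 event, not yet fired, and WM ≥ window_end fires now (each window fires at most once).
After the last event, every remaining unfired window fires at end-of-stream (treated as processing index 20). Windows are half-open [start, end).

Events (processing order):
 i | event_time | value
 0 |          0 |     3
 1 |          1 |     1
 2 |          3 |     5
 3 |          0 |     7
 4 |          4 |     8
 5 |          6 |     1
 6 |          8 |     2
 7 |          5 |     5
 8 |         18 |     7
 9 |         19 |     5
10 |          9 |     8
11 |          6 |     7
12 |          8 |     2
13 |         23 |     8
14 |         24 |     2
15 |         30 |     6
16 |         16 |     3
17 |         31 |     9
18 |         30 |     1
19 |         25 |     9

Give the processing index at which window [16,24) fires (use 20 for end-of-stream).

i=0 t=0 v=3: → [0,8); WM=-3
i=1 t=1 v=1: → [0,8); WM=-2
i=2 t=3 v=5: → [0,8); WM=0
i=3 t=0 v=7: → [0,8); WM=0
i=4 t=4 v=8: → [0,8); WM=1
i=5 t=6 v=1: → [0,8); WM=3
i=6 t=8 v=2: → [8,16); WM=5
i=7 t=5 v=5: → [0,8); WM=5
i=8 t=18 v=7: → [16,24); WM=15; [0,8) fires=7
i=9 t=19 v=5: → [16,24); WM=16; [8,16) fires=1
i=10 t=9 v=8: DROP (t<16-4); WM=16
i=11 t=6 v=7: DROP (t<16-4); WM=16
i=12 t=8 v=2: DROP (t<16-4); WM=16
i=13 t=23 v=8: → [16,24); WM=20
i=14 t=24 v=2: → [24,32); WM=21
i=15 t=30 v=6: → [24,32); WM=27; [16,24) fires=3
i=16 t=16 v=3: DROP (t<27-4); WM=27
i=17 t=31 v=9: → [24,32); WM=28
i=18 t=30 v=1: → [24,32); WM=28
i=19 t=25 v=9: → [24,32); WM=28

15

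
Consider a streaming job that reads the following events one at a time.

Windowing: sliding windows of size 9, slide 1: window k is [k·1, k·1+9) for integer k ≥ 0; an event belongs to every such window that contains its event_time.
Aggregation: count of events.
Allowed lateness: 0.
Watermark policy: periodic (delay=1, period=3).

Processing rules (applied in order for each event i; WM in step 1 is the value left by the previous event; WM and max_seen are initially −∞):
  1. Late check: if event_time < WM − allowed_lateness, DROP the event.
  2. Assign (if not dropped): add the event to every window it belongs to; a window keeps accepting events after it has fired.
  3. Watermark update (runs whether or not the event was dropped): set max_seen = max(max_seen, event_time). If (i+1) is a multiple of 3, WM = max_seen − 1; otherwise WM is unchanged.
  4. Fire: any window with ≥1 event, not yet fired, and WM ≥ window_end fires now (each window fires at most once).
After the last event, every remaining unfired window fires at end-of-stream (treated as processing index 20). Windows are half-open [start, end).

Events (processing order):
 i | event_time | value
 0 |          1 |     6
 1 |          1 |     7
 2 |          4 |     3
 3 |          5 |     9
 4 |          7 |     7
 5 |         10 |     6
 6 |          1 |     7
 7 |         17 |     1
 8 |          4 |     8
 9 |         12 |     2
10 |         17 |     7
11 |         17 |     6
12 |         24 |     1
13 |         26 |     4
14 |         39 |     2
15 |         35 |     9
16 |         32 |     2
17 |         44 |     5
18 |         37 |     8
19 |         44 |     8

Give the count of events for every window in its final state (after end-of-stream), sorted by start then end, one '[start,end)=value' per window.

[0,9)=5 [1,10)=5 [2,11)=4 [3,12)=4 [4,13)=4 [5,14)=3 [6,15)=2 [7,16)=2 [8,17)=1 [9,18)=4 [10,19)=4 [11,20)=3 [12,21)=3 [13,22)=3 [14,23)=3 [15,24)=3 [16,25)=4 [17,26)=4 [18,27)=2 [19,28)=2 [20,29)=2 [21,30)=2 [22,31)=2 [23,32)=2 [24,33)=2 [25,34)=1 [26,35)=1 [31,40)=1 [32,41)=1 [33,42)=1 [34,43)=1 [35,44)=1 [36,45)=3 [37,46)=3 [38,47)=3 [39,48)=3 [40,49)=2 [41,50)=2 [42,51)=2 [43,52)=2 [44,53)=2

i=0 t=1 v=6: → [1,10),[0,9); WM=−∞
i=1 t=1 v=7: → [1,10),[0,9); WM=−∞
i=2 t=4 v=3: → [4,13),[3,12),[2,11),[1,10),[0,9); WM=3
i=3 t=5 v=9: → [5,14),[4,13),[3,12),[2,11),[1,10),[0,9); WM=3
i=4 t=7 v=7: → [7,16),[6,15),[5,14),[4,13),[3,12),[2,11),[1,10),[0,9); WM=3
i=5 t=10 v=6: → [10,19),[9,18),[8,17),[7,16),[6,15),[5,14),[4,13),[3,12),[2,11); WM=9; [0,9) fires=5
i=6 t=1 v=7: DROP (t<9-0); WM=9
i=7 t=17 v=1: → [17,26),[16,25),[15,24),[14,23),[13,22),[12,21),[11,20),[10,19),[9,18); WM=9
i=8 t=4 v=8: DROP (t<9-0); WM=16; [1,10) fires=5 [2,11) fires=4 [3,12) fires=4 [4,13) fires=4 [5,14) fires=3 [6,15) fires=2 [7,16) fires=2
i=9 t=12 v=2: DROP (t<16-0); WM=16
i=10 t=17 v=7: → [17,26),[16,25),[15,24),[14,23),[13,22),[12,21),[11,20),[10,19),[9,18); WM=16
i=11 t=17 v=6: → [17,26),[16,25),[15,24),[14,23),[13,22),[12,21),[11,20),[10,19),[9,18); WM=16
i=12 t=24 v=1: → [24,33),[23,32),[22,31),[21,30),[20,29),[19,28),[18,27),[17,26),[16,25); WM=16
i=13 t=26 v=4: → [26,35),[25,34),[24,33),[23,32),[22,31),[21,30),[20,29),[19,28),[18,27); WM=16
i=14 t=39 v=2: → [39,48),[38,47),[37,46),[36,45),[35,44),[34,43),[33,42),[32,41),[31,40); WM=38; [8,17) fires=1 [9,18) fires=4 [10,19) fires=4 [11,20) fires=3 [12,21) fires=3 [13,22) fires=3 [14,23) fires=3 [15,24) fires=3 [16,25) fires=4 [17,26) fires=4 [18,27) fires=2 [19,28) fires=2 [20,29) fires=2 [21,30) fires=2 [22,31) fires=2 [23,32) fires=2 [24,33) fires=2 [25,34) fires=1 [26,35) fires=1
i=15 t=35 v=9: DROP (t<38-0); WM=38
i=16 t=32 v=2: DROP (t<38-0); WM=38
i=17 t=44 v=5: → [44,53),[43,52),[42,51),[41,50),[40,49),[39,48),[38,47),[37,46),[36,45); WM=43; [31,40) fires=1 [32,41) fires=1 [33,42) fires=1 [34,43) fires=1
i=18 t=37 v=8: DROP (t<43-0); WM=43
i=19 t=44 v=8: → [44,53),[43,52),[42,51),[41,50),[40,49),[39,48),[38,47),[37,46),[36,45); WM=43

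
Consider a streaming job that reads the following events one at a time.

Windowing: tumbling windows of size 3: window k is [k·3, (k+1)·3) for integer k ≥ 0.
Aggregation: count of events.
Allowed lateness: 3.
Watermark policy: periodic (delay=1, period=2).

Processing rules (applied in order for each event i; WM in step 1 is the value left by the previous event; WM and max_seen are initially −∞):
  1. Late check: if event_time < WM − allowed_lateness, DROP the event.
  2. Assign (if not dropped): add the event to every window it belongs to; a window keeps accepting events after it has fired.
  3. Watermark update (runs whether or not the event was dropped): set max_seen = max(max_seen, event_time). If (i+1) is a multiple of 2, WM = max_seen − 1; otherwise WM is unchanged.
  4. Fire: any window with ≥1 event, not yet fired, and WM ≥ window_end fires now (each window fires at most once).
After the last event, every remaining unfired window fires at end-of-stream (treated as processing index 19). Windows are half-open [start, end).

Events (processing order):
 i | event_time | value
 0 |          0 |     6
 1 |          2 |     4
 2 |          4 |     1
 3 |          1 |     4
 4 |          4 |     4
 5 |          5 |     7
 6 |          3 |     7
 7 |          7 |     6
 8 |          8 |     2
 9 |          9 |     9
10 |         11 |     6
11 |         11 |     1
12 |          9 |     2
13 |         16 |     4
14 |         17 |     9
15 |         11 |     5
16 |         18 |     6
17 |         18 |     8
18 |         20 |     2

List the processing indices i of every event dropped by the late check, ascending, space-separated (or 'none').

i=0 t=0 v=6: → [0,3); WM=−∞
i=1 t=2 v=4: → [0,3); WM=1
i=2 t=4 v=1: → [3,6); WM=1
i=3 t=1 v=4: → [0,3); WM=3; [0,3) fires=3
i=4 t=4 v=4: → [3,6); WM=3
i=5 t=5 v=7: → [3,6); WM=4
i=6 t=3 v=7: → [3,6); WM=4
i=7 t=7 v=6: → [6,9); WM=6; [3,6) fires=4
i=8 t=8 v=2: → [6,9); WM=6
i=9 t=9 v=9: → [9,12); WM=8
i=10 t=11 v=6: → [9,12); WM=8
i=11 t=11 v=1: → [9,12); WM=10; [6,9) fires=2
i=12 t=9 v=2: → [9,12); WM=10
i=13 t=16 v=4: → [15,18); WM=15; [9,12) fires=4
i=14 t=17 v=9: → [15,18); WM=15
i=15 t=11 v=5: DROP (t<15-3); WM=16
i=16 t=18 v=6: → [18,21); WM=16
i=17 t=18 v=8: → [18,21); WM=17
i=18 t=20 v=2: → [18,21); WM=17

15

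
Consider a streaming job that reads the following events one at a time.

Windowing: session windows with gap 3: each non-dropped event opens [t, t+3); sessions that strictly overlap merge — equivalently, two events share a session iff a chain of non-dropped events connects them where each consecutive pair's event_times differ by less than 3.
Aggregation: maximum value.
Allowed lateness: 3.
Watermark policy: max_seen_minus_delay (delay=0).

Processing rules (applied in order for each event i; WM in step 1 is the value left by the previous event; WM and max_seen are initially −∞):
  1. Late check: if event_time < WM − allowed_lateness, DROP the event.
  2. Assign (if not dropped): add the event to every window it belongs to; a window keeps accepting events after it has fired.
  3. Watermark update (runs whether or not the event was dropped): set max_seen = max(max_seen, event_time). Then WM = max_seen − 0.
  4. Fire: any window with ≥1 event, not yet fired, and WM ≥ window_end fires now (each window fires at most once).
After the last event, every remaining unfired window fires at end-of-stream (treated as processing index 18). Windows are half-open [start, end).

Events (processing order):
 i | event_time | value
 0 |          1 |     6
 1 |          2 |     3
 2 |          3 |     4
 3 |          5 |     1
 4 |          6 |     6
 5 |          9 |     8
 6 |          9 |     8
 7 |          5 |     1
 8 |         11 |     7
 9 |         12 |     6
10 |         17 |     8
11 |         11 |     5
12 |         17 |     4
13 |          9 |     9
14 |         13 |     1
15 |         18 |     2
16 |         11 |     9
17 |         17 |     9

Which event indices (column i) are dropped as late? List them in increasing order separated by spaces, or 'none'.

i=0 t=1 v=6: → [1,4); WM=1
i=1 t=2 v=3: → [1,5); WM=2
i=2 t=3 v=4: → [1,6); WM=3
i=3 t=5 v=1: → [1,8); WM=5
i=4 t=6 v=6: → [1,9); WM=6
i=5 t=9 v=8: → [9,12); WM=9
i=6 t=9 v=8: → [9,12); WM=9
i=7 t=5 v=1: DROP (t<9-3); WM=9
i=8 t=11 v=7: → [9,14); WM=11
i=9 t=12 v=6: → [9,15); WM=12
i=10 t=17 v=8: → [17,20); WM=17
i=11 t=11 v=5: DROP (t<17-3); WM=17
i=12 t=17 v=4: → [17,20); WM=17
i=13 t=9 v=9: DROP (t<17-3); WM=17
i=14 t=13 v=1: DROP (t<17-3); WM=17
i=15 t=18 v=2: → [17,21); WM=18
i=16 t=11 v=9: DROP (t<18-3); WM=18
i=17 t=17 v=9: → [17,21); WM=18

7 11 13 14 16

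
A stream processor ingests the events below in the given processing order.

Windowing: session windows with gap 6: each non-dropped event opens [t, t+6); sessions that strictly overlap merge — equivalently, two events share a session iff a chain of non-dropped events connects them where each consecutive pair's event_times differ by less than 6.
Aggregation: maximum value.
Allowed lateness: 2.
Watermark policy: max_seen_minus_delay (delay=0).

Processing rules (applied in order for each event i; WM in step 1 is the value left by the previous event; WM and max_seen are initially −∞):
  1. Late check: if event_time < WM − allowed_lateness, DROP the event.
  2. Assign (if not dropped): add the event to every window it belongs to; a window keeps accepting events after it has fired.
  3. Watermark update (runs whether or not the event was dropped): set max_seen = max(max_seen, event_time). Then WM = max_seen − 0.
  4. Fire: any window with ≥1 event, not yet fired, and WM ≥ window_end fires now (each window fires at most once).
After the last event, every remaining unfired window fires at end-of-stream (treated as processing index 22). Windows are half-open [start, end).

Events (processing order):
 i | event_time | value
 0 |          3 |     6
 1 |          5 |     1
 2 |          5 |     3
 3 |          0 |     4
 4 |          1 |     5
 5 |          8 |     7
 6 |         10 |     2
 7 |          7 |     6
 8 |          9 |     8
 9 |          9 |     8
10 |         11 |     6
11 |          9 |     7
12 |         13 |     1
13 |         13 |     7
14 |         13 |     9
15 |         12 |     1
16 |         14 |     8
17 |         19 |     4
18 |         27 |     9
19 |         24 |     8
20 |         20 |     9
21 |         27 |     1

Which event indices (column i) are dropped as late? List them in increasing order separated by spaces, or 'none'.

3 4 7 19 20

i=0 t=3 v=6: → [3,9); WM=3
i=1 t=5 v=1: → [3,11); WM=5
i=2 t=5 v=3: → [3,11); WM=5
i=3 t=0 v=4: DROP (t<5-2); WM=5
i=4 t=1 v=5: DROP (t<5-2); WM=5
i=5 t=8 v=7: → [3,14); WM=8
i=6 t=10 v=2: → [3,16); WM=10
i=7 t=7 v=6: DROP (t<10-2); WM=10
i=8 t=9 v=8: → [3,16); WM=10
i=9 t=9 v=8: → [3,16); WM=10
i=10 t=11 v=6: → [3,17); WM=11
i=11 t=9 v=7: → [3,17); WM=11
i=12 t=13 v=1: → [3,19); WM=13
i=13 t=13 v=7: → [3,19); WM=13
i=14 t=13 v=9: → [3,19); WM=13
i=15 t=12 v=1: → [3,19); WM=13
i=16 t=14 v=8: → [3,20); WM=14
i=17 t=19 v=4: → [3,25); WM=19
i=18 t=27 v=9: → [27,33); WM=27
i=19 t=24 v=8: DROP (t<27-2); WM=27
i=20 t=20 v=9: DROP (t<27-2); WM=27
i=21 t=27 v=1: → [27,33); WM=27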